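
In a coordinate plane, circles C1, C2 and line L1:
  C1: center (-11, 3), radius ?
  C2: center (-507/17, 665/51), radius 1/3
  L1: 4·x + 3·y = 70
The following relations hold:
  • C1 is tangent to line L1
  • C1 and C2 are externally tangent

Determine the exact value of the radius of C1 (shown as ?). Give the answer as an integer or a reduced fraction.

1. [C1‖L1]  r_C1² − 441 = 0  ⇒  r_C1 = 21 (r>0 drops 1)
2. [ext C1·C2]  r_C1² + (2/3)r_C1 − 455 = 0  ⇒  r_C1 = 21 (r>0 drops 1)

21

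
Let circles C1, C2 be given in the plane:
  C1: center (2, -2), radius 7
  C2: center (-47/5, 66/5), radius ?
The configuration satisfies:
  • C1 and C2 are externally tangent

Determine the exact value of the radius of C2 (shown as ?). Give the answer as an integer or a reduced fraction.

1. [ext C1·C2]  r_C2² + 14r_C2 − 312 = 0  ⇒  r_C2 = 12 (r>0 drops 1)

12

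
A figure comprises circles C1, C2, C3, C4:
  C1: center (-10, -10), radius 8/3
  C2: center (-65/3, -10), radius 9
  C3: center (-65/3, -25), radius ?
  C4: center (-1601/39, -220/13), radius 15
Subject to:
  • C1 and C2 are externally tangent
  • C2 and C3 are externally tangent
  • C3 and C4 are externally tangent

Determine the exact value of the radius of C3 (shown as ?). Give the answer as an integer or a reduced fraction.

6

1. [ext C2·C3]  r_C3² + 18r_C3 − 144 = 0  ⇒  r_C3 = 6 (r>0 drops 1)
2. [ext C3·C4]  r_C3² + 30r_C3 − 216 = 0  ⇒  r_C3 = 6 (r>0 drops 1)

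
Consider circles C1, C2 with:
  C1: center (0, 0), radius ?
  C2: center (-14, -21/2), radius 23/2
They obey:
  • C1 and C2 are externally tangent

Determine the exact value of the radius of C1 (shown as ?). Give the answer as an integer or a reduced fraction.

1. [ext C1·C2]  r_C1² + 23r_C1 − 174 = 0  ⇒  r_C1 = 6 (r>0 drops 1)

6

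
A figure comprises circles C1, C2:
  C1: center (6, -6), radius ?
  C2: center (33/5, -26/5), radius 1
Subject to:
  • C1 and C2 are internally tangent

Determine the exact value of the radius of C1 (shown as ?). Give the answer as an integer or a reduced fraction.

1. [int C1,C2]  r_C1² − 2r_C1 = 0  ⇒  r_C1 = 2 (r>0 drops 1)

2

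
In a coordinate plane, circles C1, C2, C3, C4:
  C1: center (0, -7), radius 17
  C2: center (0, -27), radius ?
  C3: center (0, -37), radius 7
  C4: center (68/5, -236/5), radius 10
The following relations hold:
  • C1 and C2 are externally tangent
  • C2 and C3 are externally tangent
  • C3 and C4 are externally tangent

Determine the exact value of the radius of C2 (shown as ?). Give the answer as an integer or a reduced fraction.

1. [ext C1·C2]  r_C2² + 34r_C2 − 111 = 0  ⇒  r_C2 = 3 (r>0 drops 1)
2. [ext C2·C3]  r_C2² + 14r_C2 − 51 = 0  ⇒  r_C2 = 3 (r>0 drops 1)

3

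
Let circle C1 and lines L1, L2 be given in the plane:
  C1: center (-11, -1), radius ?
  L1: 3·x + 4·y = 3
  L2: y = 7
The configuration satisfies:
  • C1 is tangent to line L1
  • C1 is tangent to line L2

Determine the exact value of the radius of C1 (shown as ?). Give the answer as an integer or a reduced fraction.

1. [C1‖L1]  r_C1² − 64 = 0  ⇒  r_C1 = 8 (r>0 drops 1)
2. [C1‖L2]  r_C1² − 64 = 0  ⇒  r_C1 = 8 (r>0 drops 1)

8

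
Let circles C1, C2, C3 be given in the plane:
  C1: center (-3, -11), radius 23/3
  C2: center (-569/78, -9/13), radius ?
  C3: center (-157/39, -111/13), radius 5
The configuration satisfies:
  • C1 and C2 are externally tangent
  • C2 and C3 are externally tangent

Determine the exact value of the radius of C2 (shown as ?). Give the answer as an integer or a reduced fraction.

7/2

1. [ext C1·C2]  r_C2² + (46/3)r_C2 − 791/12 = 0  ⇒  r_C2 = 7/2 (r>0 drops 1)
2. [ext C2·C3]  r_C2² + 10r_C2 − 189/4 = 0  ⇒  r_C2 = 7/2 (r>0 drops 1)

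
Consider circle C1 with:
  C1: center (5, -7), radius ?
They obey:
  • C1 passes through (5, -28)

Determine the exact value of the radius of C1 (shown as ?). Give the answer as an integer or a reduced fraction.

1. [C1∋P]  r_C1² − 441 = 0  ⇒  r_C1 = 21 (r>0 drops 1)

21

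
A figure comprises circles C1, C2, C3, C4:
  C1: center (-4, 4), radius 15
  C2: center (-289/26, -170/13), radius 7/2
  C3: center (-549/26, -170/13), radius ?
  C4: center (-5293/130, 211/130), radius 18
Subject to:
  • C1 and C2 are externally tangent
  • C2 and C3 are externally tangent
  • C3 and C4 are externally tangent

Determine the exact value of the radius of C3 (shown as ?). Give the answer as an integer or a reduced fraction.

13/2

1. [ext C2·C3]  r_C3² + 7r_C3 − 351/4 = 0  ⇒  r_C3 = 13/2 (r>0 drops 1)
2. [ext C3·C4]  r_C3² + 36r_C3 − 1105/4 = 0  ⇒  r_C3 = 13/2 (r>0 drops 1)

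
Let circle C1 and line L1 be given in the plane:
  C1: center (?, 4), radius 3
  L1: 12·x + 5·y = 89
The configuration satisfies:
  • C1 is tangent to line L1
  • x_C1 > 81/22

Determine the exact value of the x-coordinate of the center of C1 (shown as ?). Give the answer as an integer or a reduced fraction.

1. [C1‖L1]  x_C1² − (23/2)x_C1 + 45/2 = 0  ⇒  x_C1 = 5/2 or 9
2. given x_C1 > 81/22: keep 9

9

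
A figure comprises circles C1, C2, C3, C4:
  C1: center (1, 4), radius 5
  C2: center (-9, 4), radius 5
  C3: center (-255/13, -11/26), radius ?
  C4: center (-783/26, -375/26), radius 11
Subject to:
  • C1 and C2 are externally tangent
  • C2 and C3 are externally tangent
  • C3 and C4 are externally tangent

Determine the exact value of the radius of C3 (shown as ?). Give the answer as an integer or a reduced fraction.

1. [ext C2·C3]  r_C3² + 10r_C3 − 429/4 = 0  ⇒  r_C3 = 13/2 (r>0 drops 1)
2. [ext C3·C4]  r_C3² + 22r_C3 − 741/4 = 0  ⇒  r_C3 = 13/2 (r>0 drops 1)

13/2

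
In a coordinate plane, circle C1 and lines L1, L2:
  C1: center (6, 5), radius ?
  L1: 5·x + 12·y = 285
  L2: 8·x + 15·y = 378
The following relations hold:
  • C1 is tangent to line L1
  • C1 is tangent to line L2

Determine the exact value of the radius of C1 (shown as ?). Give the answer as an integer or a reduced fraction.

15

1. [C1‖L1]  r_C1² − 225 = 0  ⇒  r_C1 = 15 (r>0 drops 1)
2. [C1‖L2]  r_C1² − 225 = 0  ⇒  r_C1 = 15 (r>0 drops 1)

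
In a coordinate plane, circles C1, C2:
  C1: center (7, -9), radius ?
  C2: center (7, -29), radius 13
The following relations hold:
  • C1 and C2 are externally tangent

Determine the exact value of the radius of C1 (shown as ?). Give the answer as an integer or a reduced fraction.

7

1. [ext C1·C2]  r_C1² + 26r_C1 − 231 = 0  ⇒  r_C1 = 7 (r>0 drops 1)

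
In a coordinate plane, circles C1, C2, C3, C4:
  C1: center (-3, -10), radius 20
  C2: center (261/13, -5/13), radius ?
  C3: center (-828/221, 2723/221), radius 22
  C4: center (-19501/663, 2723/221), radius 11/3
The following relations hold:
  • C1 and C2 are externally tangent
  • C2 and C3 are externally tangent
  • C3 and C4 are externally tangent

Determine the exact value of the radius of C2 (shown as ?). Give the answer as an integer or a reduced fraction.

5

1. [ext C1·C2]  r_C2² + 40r_C2 − 225 = 0  ⇒  r_C2 = 5 (r>0 drops 1)
2. [ext C2·C3]  r_C2² + 44r_C2 − 245 = 0  ⇒  r_C2 = 5 (r>0 drops 1)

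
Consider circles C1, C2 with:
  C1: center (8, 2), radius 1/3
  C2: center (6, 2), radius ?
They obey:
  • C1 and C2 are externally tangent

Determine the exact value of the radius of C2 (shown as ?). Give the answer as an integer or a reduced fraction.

1. [ext C1·C2]  r_C2² + (2/3)r_C2 − 35/9 = 0  ⇒  r_C2 = 5/3 (r>0 drops 1)

5/3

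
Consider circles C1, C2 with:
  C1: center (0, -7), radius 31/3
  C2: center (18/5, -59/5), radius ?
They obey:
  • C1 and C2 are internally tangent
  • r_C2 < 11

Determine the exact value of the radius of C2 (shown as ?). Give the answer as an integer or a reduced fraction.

13/3

1. [int C1,C2]  r_C2² − (62/3)r_C2 + 637/9 = 0  ⇒  r_C2 = 13/3 or 49/3
2. given r_C2 < 11: keep 13/3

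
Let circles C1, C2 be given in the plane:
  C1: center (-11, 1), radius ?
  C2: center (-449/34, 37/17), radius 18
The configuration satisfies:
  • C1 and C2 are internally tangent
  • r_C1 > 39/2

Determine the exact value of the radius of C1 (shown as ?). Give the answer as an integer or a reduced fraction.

41/2

1. [int C1,C2]  r_C1² − 36r_C1 + 1271/4 = 0  ⇒  r_C1 = 31/2 or 41/2
2. given r_C1 > 39/2: keep 41/2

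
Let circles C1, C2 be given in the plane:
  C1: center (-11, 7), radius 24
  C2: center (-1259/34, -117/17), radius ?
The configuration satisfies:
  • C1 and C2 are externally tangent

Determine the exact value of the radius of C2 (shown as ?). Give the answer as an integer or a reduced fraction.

1. [ext C1·C2]  r_C2² + 48r_C2 − 1177/4 = 0  ⇒  r_C2 = 11/2 (r>0 drops 1)

11/2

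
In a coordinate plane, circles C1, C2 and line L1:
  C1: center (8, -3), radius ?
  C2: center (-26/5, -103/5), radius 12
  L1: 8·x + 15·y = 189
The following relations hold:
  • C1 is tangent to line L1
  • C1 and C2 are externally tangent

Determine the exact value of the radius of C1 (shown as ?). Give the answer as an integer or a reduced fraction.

10

1. [C1‖L1]  r_C1² − 100 = 0  ⇒  r_C1 = 10 (r>0 drops 1)
2. [ext C1·C2]  r_C1² + 24r_C1 − 340 = 0  ⇒  r_C1 = 10 (r>0 drops 1)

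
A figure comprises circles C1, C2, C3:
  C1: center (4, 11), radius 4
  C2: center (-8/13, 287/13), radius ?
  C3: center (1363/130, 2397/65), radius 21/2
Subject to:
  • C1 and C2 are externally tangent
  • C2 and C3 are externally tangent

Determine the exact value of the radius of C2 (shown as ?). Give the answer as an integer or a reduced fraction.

8

1. [ext C1·C2]  r_C2² + 8r_C2 − 128 = 0  ⇒  r_C2 = 8 (r>0 drops 1)
2. [ext C2·C3]  r_C2² + 21r_C2 − 232 = 0  ⇒  r_C2 = 8 (r>0 drops 1)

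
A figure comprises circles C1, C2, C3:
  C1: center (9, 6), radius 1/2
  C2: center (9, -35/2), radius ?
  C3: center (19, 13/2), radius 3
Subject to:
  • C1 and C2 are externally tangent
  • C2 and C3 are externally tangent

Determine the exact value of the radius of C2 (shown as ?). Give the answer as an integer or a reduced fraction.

23

1. [ext C1·C2]  r_C2² + 1r_C2 − 552 = 0  ⇒  r_C2 = 23 (r>0 drops 1)
2. [ext C2·C3]  r_C2² + 6r_C2 − 667 = 0  ⇒  r_C2 = 23 (r>0 drops 1)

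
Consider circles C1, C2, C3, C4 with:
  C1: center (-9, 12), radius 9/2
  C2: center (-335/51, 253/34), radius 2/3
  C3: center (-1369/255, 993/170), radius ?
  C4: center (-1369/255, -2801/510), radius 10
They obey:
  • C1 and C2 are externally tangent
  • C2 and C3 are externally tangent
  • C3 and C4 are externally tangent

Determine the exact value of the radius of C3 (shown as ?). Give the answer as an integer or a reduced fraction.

4/3

1. [ext C2·C3]  r_C3² + (4/3)r_C3 − 32/9 = 0  ⇒  r_C3 = 4/3 (r>0 drops 1)
2. [ext C3·C4]  r_C3² + 20r_C3 − 256/9 = 0  ⇒  r_C3 = 4/3 (r>0 drops 1)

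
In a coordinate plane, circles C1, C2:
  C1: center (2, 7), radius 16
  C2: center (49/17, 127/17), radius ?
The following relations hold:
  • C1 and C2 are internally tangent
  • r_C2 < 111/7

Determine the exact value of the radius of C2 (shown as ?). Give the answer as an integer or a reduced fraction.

15

1. [int C1,C2]  r_C2² − 32r_C2 + 255 = 0  ⇒  r_C2 = 15 or 17
2. given r_C2 < 111/7: keep 15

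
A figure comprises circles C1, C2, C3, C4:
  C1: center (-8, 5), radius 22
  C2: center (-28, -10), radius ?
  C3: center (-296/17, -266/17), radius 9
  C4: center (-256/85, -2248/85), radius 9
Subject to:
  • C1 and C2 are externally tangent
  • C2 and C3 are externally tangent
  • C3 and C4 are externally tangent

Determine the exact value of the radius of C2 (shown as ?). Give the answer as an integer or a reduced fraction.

1. [ext C1·C2]  r_C2² + 44r_C2 − 141 = 0  ⇒  r_C2 = 3 (r>0 drops 1)
2. [ext C2·C3]  r_C2² + 18r_C2 − 63 = 0  ⇒  r_C2 = 3 (r>0 drops 1)

3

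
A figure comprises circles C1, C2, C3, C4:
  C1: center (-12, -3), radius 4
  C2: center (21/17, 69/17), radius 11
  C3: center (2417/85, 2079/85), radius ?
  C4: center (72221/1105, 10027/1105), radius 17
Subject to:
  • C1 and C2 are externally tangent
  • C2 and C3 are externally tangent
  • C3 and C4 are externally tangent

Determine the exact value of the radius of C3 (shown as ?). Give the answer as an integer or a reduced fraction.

23

1. [ext C2·C3]  r_C3² + 22r_C3 − 1035 = 0  ⇒  r_C3 = 23 (r>0 drops 1)
2. [ext C3·C4]  r_C3² + 34r_C3 − 1311 = 0  ⇒  r_C3 = 23 (r>0 drops 1)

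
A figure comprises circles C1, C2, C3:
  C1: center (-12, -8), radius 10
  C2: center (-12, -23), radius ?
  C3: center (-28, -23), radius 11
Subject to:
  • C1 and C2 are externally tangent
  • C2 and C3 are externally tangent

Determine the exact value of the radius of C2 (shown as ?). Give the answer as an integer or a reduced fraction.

1. [ext C1·C2]  r_C2² + 20r_C2 − 125 = 0  ⇒  r_C2 = 5 (r>0 drops 1)
2. [ext C2·C3]  r_C2² + 22r_C2 − 135 = 0  ⇒  r_C2 = 5 (r>0 drops 1)

5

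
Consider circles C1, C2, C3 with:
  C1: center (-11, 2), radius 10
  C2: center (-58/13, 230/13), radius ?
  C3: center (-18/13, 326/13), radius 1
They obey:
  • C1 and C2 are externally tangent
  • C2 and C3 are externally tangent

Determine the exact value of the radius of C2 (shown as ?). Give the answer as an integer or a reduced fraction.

1. [ext C1·C2]  r_C2² + 20r_C2 − 189 = 0  ⇒  r_C2 = 7 (r>0 drops 1)
2. [ext C2·C3]  r_C2² + 2r_C2 − 63 = 0  ⇒  r_C2 = 7 (r>0 drops 1)

7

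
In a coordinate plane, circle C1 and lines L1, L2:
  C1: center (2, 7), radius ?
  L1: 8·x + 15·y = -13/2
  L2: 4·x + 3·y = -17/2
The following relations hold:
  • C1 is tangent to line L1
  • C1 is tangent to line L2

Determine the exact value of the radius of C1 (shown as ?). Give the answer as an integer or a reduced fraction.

1. [C1‖L1]  r_C1² − 225/4 = 0  ⇒  r_C1 = 15/2 (r>0 drops 1)
2. [C1‖L2]  r_C1² − 225/4 = 0  ⇒  r_C1 = 15/2 (r>0 drops 1)

15/2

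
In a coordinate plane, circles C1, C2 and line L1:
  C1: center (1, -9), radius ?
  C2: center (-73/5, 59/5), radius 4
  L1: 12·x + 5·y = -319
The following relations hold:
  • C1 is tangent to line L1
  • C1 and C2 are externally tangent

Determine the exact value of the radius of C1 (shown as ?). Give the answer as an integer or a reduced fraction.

1. [C1‖L1]  r_C1² − 484 = 0  ⇒  r_C1 = 22 (r>0 drops 1)
2. [ext C1·C2]  r_C1² + 8r_C1 − 660 = 0  ⇒  r_C1 = 22 (r>0 drops 1)

22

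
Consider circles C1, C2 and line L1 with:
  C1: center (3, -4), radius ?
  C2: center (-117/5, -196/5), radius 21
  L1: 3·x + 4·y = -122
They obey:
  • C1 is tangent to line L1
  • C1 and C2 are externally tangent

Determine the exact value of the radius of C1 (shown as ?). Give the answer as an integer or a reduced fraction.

23

1. [C1‖L1]  r_C1² − 529 = 0  ⇒  r_C1 = 23 (r>0 drops 1)
2. [ext C1·C2]  r_C1² + 42r_C1 − 1495 = 0  ⇒  r_C1 = 23 (r>0 drops 1)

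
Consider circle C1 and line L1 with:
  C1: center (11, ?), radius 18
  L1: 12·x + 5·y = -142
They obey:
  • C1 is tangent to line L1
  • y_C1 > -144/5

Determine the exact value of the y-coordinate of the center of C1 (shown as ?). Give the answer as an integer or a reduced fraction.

1. [C1‖L1]  y_C1² + (548/5)y_C1 + 4064/5 = 0  ⇒  y_C1 = -508/5 or -8
2. given y_C1 > -144/5: keep -8

-8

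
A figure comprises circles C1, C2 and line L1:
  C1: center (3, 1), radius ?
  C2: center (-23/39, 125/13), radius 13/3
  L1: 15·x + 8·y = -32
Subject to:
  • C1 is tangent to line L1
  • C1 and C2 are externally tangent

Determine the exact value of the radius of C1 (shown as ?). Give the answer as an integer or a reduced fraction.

5

1. [C1‖L1]  r_C1² − 25 = 0  ⇒  r_C1 = 5 (r>0 drops 1)
2. [ext C1·C2]  r_C1² + (26/3)r_C1 − 205/3 = 0  ⇒  r_C1 = 5 (r>0 drops 1)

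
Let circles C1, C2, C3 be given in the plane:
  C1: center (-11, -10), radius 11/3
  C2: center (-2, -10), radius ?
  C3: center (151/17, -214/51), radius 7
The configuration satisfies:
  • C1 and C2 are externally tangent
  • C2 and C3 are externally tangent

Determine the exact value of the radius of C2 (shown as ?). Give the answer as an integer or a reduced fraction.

1. [ext C1·C2]  r_C2² + (22/3)r_C2 − 608/9 = 0  ⇒  r_C2 = 16/3 (r>0 drops 1)
2. [ext C2·C3]  r_C2² + 14r_C2 − 928/9 = 0  ⇒  r_C2 = 16/3 (r>0 drops 1)

16/3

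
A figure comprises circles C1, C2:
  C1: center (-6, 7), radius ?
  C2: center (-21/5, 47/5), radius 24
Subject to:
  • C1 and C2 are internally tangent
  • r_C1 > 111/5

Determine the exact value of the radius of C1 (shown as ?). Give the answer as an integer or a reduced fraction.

27

1. [int C1,C2]  r_C1² − 48r_C1 + 567 = 0  ⇒  r_C1 = 21 or 27
2. given r_C1 > 111/5: keep 27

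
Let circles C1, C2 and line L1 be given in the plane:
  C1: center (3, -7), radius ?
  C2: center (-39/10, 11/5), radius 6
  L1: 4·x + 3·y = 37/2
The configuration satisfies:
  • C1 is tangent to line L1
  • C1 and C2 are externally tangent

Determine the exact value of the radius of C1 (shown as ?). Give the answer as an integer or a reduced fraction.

11/2

1. [C1‖L1]  r_C1² − 121/4 = 0  ⇒  r_C1 = 11/2 (r>0 drops 1)
2. [ext C1·C2]  r_C1² + 12r_C1 − 385/4 = 0  ⇒  r_C1 = 11/2 (r>0 drops 1)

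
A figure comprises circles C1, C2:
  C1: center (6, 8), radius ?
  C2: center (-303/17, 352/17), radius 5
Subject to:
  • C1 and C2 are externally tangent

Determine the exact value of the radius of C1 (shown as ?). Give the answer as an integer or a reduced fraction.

1. [ext C1·C2]  r_C1² + 10r_C1 − 704 = 0  ⇒  r_C1 = 22 (r>0 drops 1)

22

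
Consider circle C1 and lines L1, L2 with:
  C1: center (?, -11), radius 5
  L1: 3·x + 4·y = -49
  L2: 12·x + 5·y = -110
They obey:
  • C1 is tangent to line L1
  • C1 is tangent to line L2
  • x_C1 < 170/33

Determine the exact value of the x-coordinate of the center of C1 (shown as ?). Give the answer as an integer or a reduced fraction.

-10

1. [C1‖L1]  x_C1² + (10/3)x_C1 − 200/3 = 0  ⇒  x_C1 = -10 or 20/3
2. [C1‖L2]  x_C1² + (55/6)x_C1 − 25/3 = 0  ⇒  x_C1 = -10 or 5/6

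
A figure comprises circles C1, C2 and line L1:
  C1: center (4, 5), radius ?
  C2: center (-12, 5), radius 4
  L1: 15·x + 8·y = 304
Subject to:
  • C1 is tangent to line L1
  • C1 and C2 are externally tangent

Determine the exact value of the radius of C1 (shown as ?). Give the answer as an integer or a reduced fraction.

12

1. [C1‖L1]  r_C1² − 144 = 0  ⇒  r_C1 = 12 (r>0 drops 1)
2. [ext C1·C2]  r_C1² + 8r_C1 − 240 = 0  ⇒  r_C1 = 12 (r>0 drops 1)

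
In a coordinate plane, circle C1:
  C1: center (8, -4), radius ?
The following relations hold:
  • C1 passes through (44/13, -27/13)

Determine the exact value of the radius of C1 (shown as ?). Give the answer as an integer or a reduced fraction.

1. [C1∋P]  r_C1² − 25 = 0  ⇒  r_C1 = 5 (r>0 drops 1)

5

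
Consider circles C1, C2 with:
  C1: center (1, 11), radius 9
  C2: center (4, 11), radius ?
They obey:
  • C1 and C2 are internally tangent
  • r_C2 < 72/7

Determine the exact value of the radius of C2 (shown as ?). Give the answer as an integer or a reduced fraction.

1. [int C1,C2]  r_C2² − 18r_C2 + 72 = 0  ⇒  r_C2 = 6 or 12
2. given r_C2 < 72/7: keep 6

6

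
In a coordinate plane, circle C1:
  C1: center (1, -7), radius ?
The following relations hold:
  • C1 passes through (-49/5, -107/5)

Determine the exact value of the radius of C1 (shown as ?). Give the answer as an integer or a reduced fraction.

18

1. [C1∋P]  r_C1² − 324 = 0  ⇒  r_C1 = 18 (r>0 drops 1)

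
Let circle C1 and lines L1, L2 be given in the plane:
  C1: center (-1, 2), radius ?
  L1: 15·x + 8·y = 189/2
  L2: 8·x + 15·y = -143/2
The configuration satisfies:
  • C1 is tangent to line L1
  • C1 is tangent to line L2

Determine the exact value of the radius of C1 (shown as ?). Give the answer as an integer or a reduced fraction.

11/2

1. [C1‖L1]  r_C1² − 121/4 = 0  ⇒  r_C1 = 11/2 (r>0 drops 1)
2. [C1‖L2]  r_C1² − 121/4 = 0  ⇒  r_C1 = 11/2 (r>0 drops 1)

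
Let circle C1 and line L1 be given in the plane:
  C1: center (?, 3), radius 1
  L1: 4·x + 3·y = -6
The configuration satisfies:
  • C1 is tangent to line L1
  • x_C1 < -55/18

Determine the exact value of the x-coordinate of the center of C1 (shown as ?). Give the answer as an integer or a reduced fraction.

-5

1. [C1‖L1]  x_C1² + (15/2)x_C1 + 25/2 = 0  ⇒  x_C1 = -5 or -5/2
2. given x_C1 < -55/18: keep -5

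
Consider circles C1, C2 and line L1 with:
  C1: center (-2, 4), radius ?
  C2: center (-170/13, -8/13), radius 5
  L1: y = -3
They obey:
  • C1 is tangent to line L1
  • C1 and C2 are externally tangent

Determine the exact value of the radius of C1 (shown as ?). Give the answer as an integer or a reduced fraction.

1. [C1‖L1]  r_C1² − 49 = 0  ⇒  r_C1 = 7 (r>0 drops 1)
2. [ext C1·C2]  r_C1² + 10r_C1 − 119 = 0  ⇒  r_C1 = 7 (r>0 drops 1)

7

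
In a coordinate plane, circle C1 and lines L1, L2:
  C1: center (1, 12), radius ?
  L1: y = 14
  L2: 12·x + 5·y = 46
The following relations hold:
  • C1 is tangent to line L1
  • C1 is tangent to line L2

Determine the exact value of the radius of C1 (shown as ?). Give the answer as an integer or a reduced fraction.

1. [C1‖L1]  r_C1² − 4 = 0  ⇒  r_C1 = 2 (r>0 drops 1)
2. [C1‖L2]  r_C1² − 4 = 0  ⇒  r_C1 = 2 (r>0 drops 1)

2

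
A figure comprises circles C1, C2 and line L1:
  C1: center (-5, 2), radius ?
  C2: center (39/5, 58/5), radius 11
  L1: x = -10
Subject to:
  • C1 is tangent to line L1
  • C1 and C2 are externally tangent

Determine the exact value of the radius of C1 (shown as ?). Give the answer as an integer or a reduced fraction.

1. [C1‖L1]  r_C1² − 25 = 0  ⇒  r_C1 = 5 (r>0 drops 1)
2. [ext C1·C2]  r_C1² + 22r_C1 − 135 = 0  ⇒  r_C1 = 5 (r>0 drops 1)

5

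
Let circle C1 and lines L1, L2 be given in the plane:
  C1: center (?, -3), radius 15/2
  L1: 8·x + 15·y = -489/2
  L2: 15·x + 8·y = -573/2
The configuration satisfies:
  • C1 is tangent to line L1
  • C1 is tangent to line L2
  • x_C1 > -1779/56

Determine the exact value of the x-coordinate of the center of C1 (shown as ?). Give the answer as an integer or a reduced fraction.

1. [C1‖L1]  x_C1² + (399/8)x_C1 + 2943/8 = 0  ⇒  x_C1 = -327/8 or -9
2. [C1‖L2]  x_C1² + 35x_C1 + 234 = 0  ⇒  x_C1 = -26 or -9

-9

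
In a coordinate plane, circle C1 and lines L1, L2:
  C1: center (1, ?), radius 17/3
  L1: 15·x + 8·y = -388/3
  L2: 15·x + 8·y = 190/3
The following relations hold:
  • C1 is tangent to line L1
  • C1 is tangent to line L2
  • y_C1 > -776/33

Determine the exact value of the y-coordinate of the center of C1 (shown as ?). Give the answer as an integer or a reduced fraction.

-6

1. [C1‖L1]  y_C1² + (433/12)y_C1 + 361/2 = 0  ⇒  y_C1 = -361/12 or -6
2. [C1‖L2]  y_C1² − (145/12)y_C1 − 217/2 = 0  ⇒  y_C1 = -6 or 217/12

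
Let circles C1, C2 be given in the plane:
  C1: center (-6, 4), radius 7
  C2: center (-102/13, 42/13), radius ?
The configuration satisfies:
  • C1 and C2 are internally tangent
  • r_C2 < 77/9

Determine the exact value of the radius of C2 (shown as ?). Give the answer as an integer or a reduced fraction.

5

1. [int C1,C2]  r_C2² − 14r_C2 + 45 = 0  ⇒  r_C2 = 5 or 9
2. given r_C2 < 77/9: keep 5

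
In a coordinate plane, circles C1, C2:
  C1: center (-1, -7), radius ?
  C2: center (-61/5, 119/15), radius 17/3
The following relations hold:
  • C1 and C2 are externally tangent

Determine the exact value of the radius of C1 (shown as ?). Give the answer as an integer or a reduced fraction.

13

1. [ext C1·C2]  r_C1² + (34/3)r_C1 − 949/3 = 0  ⇒  r_C1 = 13 (r>0 drops 1)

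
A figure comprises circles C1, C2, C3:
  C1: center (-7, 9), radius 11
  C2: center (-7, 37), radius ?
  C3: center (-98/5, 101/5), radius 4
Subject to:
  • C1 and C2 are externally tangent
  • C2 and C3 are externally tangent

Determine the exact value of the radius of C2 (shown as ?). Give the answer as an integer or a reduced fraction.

17

1. [ext C1·C2]  r_C2² + 22r_C2 − 663 = 0  ⇒  r_C2 = 17 (r>0 drops 1)
2. [ext C2·C3]  r_C2² + 8r_C2 − 425 = 0  ⇒  r_C2 = 17 (r>0 drops 1)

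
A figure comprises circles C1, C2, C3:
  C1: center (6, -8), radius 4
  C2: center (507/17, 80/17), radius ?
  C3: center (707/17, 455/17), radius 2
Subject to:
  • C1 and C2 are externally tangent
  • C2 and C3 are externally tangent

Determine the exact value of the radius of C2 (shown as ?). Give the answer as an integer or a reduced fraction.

23

1. [ext C1·C2]  r_C2² + 8r_C2 − 713 = 0  ⇒  r_C2 = 23 (r>0 drops 1)
2. [ext C2·C3]  r_C2² + 4r_C2 − 621 = 0  ⇒  r_C2 = 23 (r>0 drops 1)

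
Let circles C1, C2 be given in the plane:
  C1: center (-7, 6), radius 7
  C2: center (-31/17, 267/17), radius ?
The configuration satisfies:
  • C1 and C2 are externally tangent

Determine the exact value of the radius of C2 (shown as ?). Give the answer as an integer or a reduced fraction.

1. [ext C1·C2]  r_C2² + 14r_C2 − 72 = 0  ⇒  r_C2 = 4 (r>0 drops 1)

4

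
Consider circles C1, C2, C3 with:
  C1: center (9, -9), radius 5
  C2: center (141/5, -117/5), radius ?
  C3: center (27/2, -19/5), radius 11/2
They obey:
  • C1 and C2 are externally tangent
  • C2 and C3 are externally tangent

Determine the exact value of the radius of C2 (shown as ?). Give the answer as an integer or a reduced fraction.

1. [ext C1·C2]  r_C2² + 10r_C2 − 551 = 0  ⇒  r_C2 = 19 (r>0 drops 1)
2. [ext C2·C3]  r_C2² + 11r_C2 − 570 = 0  ⇒  r_C2 = 19 (r>0 drops 1)

19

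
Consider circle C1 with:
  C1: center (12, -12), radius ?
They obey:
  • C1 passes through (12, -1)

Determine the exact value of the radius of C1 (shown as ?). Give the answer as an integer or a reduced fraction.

11

1. [C1∋P]  r_C1² − 121 = 0  ⇒  r_C1 = 11 (r>0 drops 1)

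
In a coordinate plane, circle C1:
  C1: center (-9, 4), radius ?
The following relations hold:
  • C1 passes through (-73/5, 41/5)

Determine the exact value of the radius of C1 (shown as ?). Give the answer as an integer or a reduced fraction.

1. [C1∋P]  r_C1² − 49 = 0  ⇒  r_C1 = 7 (r>0 drops 1)

7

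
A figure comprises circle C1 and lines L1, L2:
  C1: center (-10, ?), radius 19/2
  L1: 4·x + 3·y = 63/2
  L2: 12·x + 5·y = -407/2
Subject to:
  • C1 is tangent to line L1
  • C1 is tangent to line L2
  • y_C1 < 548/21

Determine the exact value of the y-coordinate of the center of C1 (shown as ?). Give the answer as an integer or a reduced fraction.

8

1. [C1‖L1]  y_C1² − (143/3)y_C1 + 952/3 = 0  ⇒  y_C1 = 8 or 119/3
2. [C1‖L2]  y_C1² + (167/5)y_C1 − 1656/5 = 0  ⇒  y_C1 = -207/5 or 8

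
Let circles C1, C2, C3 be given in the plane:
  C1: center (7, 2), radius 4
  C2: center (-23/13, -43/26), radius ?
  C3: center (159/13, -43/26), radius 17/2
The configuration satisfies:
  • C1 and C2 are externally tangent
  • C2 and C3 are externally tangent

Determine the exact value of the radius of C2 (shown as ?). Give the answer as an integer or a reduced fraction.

1. [ext C1·C2]  r_C2² + 8r_C2 − 297/4 = 0  ⇒  r_C2 = 11/2 (r>0 drops 1)
2. [ext C2·C3]  r_C2² + 17r_C2 − 495/4 = 0  ⇒  r_C2 = 11/2 (r>0 drops 1)

11/2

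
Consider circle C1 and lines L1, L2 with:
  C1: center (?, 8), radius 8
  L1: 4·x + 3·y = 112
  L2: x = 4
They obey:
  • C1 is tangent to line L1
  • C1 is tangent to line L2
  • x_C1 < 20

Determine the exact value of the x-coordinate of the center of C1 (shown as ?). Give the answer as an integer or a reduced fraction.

1. [C1‖L1]  x_C1² − 44x_C1 + 384 = 0  ⇒  x_C1 = 12 or 32
2. [C1‖L2]  x_C1² − 8x_C1 − 48 = 0  ⇒  x_C1 = -4 or 12

12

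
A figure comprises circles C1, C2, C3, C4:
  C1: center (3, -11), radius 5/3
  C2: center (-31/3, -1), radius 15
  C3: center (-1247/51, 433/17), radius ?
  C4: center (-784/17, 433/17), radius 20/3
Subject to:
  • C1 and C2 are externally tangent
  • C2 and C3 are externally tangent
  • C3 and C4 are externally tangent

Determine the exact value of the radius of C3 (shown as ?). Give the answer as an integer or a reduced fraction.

15

1. [ext C2·C3]  r_C3² + 30r_C3 − 675 = 0  ⇒  r_C3 = 15 (r>0 drops 1)
2. [ext C3·C4]  r_C3² + (40/3)r_C3 − 425 = 0  ⇒  r_C3 = 15 (r>0 drops 1)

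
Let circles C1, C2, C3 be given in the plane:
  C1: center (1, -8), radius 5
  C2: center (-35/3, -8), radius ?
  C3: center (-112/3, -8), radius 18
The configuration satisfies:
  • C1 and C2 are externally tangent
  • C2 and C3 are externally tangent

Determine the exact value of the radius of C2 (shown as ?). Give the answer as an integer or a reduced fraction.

23/3

1. [ext C1·C2]  r_C2² + 10r_C2 − 1219/9 = 0  ⇒  r_C2 = 23/3 (r>0 drops 1)
2. [ext C2·C3]  r_C2² + 36r_C2 − 3013/9 = 0  ⇒  r_C2 = 23/3 (r>0 drops 1)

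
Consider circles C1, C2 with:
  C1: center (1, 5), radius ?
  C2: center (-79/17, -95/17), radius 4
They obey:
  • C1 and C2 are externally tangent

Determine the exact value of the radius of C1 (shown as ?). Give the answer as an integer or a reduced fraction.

1. [ext C1·C2]  r_C1² + 8r_C1 − 128 = 0  ⇒  r_C1 = 8 (r>0 drops 1)

8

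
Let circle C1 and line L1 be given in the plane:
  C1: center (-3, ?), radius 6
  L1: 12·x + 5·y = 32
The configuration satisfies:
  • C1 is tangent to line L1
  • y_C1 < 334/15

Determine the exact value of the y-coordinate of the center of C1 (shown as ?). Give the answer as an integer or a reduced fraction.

-2

1. [C1‖L1]  y_C1² − (136/5)y_C1 − 292/5 = 0  ⇒  y_C1 = -2 or 146/5
2. given y_C1 < 334/15: keep -2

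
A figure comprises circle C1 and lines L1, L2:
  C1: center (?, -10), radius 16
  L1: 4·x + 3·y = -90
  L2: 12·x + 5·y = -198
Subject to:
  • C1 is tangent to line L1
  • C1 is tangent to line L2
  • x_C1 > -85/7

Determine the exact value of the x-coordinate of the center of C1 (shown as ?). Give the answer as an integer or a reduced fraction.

1. [C1‖L1]  x_C1² + 30x_C1 − 175 = 0  ⇒  x_C1 = -35 or 5
2. [C1‖L2]  x_C1² + (74/3)x_C1 − 445/3 = 0  ⇒  x_C1 = -89/3 or 5

5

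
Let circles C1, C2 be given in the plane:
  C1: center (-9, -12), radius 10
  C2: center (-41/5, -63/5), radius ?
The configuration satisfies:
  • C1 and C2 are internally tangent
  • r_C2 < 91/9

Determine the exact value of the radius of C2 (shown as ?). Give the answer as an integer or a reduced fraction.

1. [int C1,C2]  r_C2² − 20r_C2 + 99 = 0  ⇒  r_C2 = 9 or 11
2. given r_C2 < 91/9: keep 9

9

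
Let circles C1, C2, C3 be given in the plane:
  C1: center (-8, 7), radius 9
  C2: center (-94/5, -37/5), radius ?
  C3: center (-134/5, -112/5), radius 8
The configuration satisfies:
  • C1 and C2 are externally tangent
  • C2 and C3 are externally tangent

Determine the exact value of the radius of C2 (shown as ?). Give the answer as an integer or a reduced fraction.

1. [ext C1·C2]  r_C2² + 18r_C2 − 243 = 0  ⇒  r_C2 = 9 (r>0 drops 1)
2. [ext C2·C3]  r_C2² + 16r_C2 − 225 = 0  ⇒  r_C2 = 9 (r>0 drops 1)

9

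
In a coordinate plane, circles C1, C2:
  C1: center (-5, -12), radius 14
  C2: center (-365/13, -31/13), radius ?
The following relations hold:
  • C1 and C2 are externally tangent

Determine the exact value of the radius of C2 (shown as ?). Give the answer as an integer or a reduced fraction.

11

1. [ext C1·C2]  r_C2² + 28r_C2 − 429 = 0  ⇒  r_C2 = 11 (r>0 drops 1)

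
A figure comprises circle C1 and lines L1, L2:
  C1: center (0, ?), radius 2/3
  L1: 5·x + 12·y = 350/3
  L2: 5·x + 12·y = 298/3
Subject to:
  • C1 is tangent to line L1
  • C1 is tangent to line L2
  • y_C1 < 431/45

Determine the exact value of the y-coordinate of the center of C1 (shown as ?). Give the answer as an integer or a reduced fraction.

1. [C1‖L1]  y_C1² − (175/9)y_C1 + 94 = 0  ⇒  y_C1 = 9 or 94/9
2. [C1‖L2]  y_C1² − (149/9)y_C1 + 68 = 0  ⇒  y_C1 = 68/9 or 9

9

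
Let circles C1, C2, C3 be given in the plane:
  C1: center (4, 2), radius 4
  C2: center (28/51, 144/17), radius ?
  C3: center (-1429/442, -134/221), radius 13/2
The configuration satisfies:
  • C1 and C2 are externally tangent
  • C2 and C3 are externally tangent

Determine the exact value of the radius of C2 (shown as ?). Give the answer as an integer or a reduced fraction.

1. [ext C1·C2]  r_C2² + 8r_C2 − 340/9 = 0  ⇒  r_C2 = 10/3 (r>0 drops 1)
2. [ext C2·C3]  r_C2² + 13r_C2 − 490/9 = 0  ⇒  r_C2 = 10/3 (r>0 drops 1)

10/3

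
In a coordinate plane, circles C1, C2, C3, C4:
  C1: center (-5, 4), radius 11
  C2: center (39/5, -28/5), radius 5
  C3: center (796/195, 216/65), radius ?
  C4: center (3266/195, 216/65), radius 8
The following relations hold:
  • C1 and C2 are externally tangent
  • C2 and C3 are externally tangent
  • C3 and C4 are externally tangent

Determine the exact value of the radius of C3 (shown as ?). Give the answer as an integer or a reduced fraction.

14/3

1. [ext C2·C3]  r_C3² + 10r_C3 − 616/9 = 0  ⇒  r_C3 = 14/3 (r>0 drops 1)
2. [ext C3·C4]  r_C3² + 16r_C3 − 868/9 = 0  ⇒  r_C3 = 14/3 (r>0 drops 1)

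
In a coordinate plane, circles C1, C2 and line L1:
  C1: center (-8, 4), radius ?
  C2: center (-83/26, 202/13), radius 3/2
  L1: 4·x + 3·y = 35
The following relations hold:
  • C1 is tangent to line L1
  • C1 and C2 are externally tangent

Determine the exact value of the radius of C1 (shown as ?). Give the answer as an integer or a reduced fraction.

11

1. [C1‖L1]  r_C1² − 121 = 0  ⇒  r_C1 = 11 (r>0 drops 1)
2. [ext C1·C2]  r_C1² + 3r_C1 − 154 = 0  ⇒  r_C1 = 11 (r>0 drops 1)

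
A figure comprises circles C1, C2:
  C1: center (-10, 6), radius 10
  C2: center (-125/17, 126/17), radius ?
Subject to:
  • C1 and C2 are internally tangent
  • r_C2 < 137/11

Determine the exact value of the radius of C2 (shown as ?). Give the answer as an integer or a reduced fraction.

7

1. [int C1,C2]  r_C2² − 20r_C2 + 91 = 0  ⇒  r_C2 = 7 or 13
2. given r_C2 < 137/11: keep 7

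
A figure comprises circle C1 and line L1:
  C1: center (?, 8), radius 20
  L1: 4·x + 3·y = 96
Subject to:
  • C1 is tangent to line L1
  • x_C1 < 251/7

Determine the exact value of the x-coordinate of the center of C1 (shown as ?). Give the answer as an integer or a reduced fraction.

-7

1. [C1‖L1]  x_C1² − 36x_C1 − 301 = 0  ⇒  x_C1 = -7 or 43
2. given x_C1 < 251/7: keep -7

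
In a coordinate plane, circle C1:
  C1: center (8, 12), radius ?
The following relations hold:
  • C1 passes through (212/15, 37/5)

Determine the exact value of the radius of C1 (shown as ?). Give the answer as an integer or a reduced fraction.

23/3

1. [C1∋P]  r_C1² − 529/9 = 0  ⇒  r_C1 = 23/3 (r>0 drops 1)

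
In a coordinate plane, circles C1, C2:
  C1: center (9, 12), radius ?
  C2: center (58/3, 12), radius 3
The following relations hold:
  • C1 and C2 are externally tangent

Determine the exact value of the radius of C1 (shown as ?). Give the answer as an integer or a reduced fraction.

22/3

1. [ext C1·C2]  r_C1² + 6r_C1 − 880/9 = 0  ⇒  r_C1 = 22/3 (r>0 drops 1)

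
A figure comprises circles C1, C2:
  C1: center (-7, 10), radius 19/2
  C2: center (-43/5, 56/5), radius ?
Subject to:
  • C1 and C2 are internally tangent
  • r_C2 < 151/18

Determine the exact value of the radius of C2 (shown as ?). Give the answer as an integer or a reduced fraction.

1. [int C1,C2]  r_C2² − 19r_C2 + 345/4 = 0  ⇒  r_C2 = 15/2 or 23/2
2. given r_C2 < 151/18: keep 15/2

15/2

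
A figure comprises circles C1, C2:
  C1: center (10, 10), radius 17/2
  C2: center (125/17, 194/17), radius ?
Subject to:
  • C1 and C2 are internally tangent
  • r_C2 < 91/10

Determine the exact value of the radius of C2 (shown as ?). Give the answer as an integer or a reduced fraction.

11/2

1. [int C1,C2]  r_C2² − 17r_C2 + 253/4 = 0  ⇒  r_C2 = 11/2 or 23/2
2. given r_C2 < 91/10: keep 11/2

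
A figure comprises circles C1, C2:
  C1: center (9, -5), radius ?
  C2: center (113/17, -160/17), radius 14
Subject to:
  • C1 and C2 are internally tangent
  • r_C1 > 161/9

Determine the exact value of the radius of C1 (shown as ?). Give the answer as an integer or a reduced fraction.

1. [int C1,C2]  r_C1² − 28r_C1 + 171 = 0  ⇒  r_C1 = 9 or 19
2. given r_C1 > 161/9: keep 19

19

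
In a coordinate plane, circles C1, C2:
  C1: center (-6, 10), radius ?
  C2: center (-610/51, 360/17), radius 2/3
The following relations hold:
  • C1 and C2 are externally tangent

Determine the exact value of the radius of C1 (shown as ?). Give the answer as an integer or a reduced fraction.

12

1. [ext C1·C2]  r_C1² + (4/3)r_C1 − 160 = 0  ⇒  r_C1 = 12 (r>0 drops 1)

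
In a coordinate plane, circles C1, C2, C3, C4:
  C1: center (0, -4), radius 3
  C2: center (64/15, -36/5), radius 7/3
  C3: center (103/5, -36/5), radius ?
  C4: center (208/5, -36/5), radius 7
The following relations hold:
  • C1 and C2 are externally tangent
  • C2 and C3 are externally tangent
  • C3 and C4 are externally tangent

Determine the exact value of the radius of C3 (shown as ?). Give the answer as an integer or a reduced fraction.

14

1. [ext C2·C3]  r_C3² + (14/3)r_C3 − 784/3 = 0  ⇒  r_C3 = 14 (r>0 drops 1)
2. [ext C3·C4]  r_C3² + 14r_C3 − 392 = 0  ⇒  r_C3 = 14 (r>0 drops 1)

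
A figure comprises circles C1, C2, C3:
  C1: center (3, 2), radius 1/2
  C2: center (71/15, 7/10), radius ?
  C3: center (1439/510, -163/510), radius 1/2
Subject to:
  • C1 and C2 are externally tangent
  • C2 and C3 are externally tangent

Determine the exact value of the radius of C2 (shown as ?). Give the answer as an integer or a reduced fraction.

1. [ext C1·C2]  r_C2² + 1r_C2 − 40/9 = 0  ⇒  r_C2 = 5/3 (r>0 drops 1)
2. [ext C2·C3]  r_C2² + 1r_C2 − 40/9 = 0  ⇒  r_C2 = 5/3 (r>0 drops 1)

5/3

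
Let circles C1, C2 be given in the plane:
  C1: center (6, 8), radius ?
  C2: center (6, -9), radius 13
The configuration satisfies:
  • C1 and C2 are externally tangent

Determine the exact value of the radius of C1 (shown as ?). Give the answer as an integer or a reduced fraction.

1. [ext C1·C2]  r_C1² + 26r_C1 − 120 = 0  ⇒  r_C1 = 4 (r>0 drops 1)

4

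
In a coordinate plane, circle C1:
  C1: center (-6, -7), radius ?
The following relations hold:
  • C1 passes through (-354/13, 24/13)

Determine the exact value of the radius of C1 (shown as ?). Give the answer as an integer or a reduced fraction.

1. [C1∋P]  r_C1² − 529 = 0  ⇒  r_C1 = 23 (r>0 drops 1)

23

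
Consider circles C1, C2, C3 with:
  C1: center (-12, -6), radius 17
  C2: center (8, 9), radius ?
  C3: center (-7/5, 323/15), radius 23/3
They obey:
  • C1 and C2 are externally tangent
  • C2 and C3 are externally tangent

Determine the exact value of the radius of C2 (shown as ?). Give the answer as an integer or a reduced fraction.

1. [ext C1·C2]  r_C2² + 34r_C2 − 336 = 0  ⇒  r_C2 = 8 (r>0 drops 1)
2. [ext C2·C3]  r_C2² + (46/3)r_C2 − 560/3 = 0  ⇒  r_C2 = 8 (r>0 drops 1)

8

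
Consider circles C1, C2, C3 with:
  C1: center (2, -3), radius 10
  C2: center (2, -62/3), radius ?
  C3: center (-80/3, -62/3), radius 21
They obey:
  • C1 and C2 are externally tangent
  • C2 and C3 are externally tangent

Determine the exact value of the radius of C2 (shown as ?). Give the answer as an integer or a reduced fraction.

23/3

1. [ext C1·C2]  r_C2² + 20r_C2 − 1909/9 = 0  ⇒  r_C2 = 23/3 (r>0 drops 1)
2. [ext C2·C3]  r_C2² + 42r_C2 − 3427/9 = 0  ⇒  r_C2 = 23/3 (r>0 drops 1)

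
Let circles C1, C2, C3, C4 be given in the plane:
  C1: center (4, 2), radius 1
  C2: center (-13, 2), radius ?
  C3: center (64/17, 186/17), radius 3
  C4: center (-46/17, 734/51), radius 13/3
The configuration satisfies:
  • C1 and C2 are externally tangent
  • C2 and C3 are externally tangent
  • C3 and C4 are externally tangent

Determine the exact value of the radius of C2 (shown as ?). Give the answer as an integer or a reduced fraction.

16

1. [ext C1·C2]  r_C2² + 2r_C2 − 288 = 0  ⇒  r_C2 = 16 (r>0 drops 1)
2. [ext C2·C3]  r_C2² + 6r_C2 − 352 = 0  ⇒  r_C2 = 16 (r>0 drops 1)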